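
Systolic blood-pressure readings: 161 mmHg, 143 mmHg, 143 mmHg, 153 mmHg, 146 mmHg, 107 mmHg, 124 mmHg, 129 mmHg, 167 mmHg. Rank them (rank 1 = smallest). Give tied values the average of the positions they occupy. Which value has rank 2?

Sorted (ascending): 107, 124, 129, 143, 143, 146, 153, 161, 167
The 2 values of 143 occupy positions 4–5 → average rank (4+5)/2 = 4.5.
Rank 2 → value 124.

124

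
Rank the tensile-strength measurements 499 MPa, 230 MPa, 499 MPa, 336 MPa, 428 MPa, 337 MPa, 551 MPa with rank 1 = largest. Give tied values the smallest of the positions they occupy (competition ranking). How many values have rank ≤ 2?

3

Sorted (descending): 551, 499, 499, 428, 337, 336, 230
The 2 values of 499 occupy positions 2–3 → each gets rank 2.
Ranks ≤ 2: {1, 2, 2} → 3 values.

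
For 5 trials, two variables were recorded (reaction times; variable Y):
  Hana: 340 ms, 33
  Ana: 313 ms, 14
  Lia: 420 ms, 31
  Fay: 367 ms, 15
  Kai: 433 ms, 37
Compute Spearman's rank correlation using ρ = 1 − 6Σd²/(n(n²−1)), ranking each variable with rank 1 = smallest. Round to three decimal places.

Ranks of variable 1: 2, 1, 4, 3, 5
Ranks of variable 2: 4, 1, 3, 2, 5
d = r₁ − r₂: -2, 0, 1, 1, 0
d²: 4, 0, 1, 1, 0; Σd² = 6
ρ = 1 − 6·6/(5·24) = 1 − 36/120 = 0.700

0.700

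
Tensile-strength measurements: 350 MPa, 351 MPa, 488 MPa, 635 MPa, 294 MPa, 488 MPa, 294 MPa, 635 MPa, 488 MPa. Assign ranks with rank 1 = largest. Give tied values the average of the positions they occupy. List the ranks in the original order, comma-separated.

7, 6, 4, 1.5, 8.5, 4, 8.5, 1.5, 4

Sorted (descending): 635, 635, 488, 488, 488, 351, 350, 294, 294
The 2 values of 635 occupy positions 1–2 → average rank (1+2)/2 = 1.5.
The 3 values of 488 occupy positions 3–5 → average rank 4.
The 2 values of 294 occupy positions 8–9 → average rank (8+9)/2 = 8.5.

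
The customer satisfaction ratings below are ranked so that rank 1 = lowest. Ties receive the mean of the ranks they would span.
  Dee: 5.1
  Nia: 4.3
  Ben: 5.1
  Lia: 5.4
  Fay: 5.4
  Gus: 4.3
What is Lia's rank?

Sorted (ascending): 4.3, 4.3, 5.1, 5.1, 5.4, 5.4
The 2 values of 4.3 occupy positions 1–2 → average rank (1+2)/2 = 1.5.
The 2 values of 5.1 occupy positions 3–4 → average rank (3+4)/2 = 3.5.
The 2 values of 5.4 occupy positions 5–6 → average rank (5+6)/2 = 5.5.
Lia has value 5.4 → rank 5.5.

5.5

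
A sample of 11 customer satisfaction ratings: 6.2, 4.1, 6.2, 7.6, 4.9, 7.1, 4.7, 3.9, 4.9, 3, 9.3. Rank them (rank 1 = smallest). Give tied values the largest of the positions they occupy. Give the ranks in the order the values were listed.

Sorted (ascending): 3, 3.9, 4.1, 4.7, 4.9, 4.9, 6.2, 6.2, 7.1, 7.6, 9.3
The 2 values of 4.9 occupy positions 5–6 → each gets rank 6.
The 2 values of 6.2 occupy positions 7–8 → each gets rank 8.

8, 3, 8, 10, 6, 9, 4, 2, 6, 1, 11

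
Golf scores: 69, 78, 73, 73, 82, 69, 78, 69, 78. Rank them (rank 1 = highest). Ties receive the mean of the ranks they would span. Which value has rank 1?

82

Sorted (descending): 82, 78, 78, 78, 73, 73, 69, 69, 69
The 3 values of 78 occupy positions 2–4 → average rank 3.
The 2 values of 73 occupy positions 5–6 → average rank (5+6)/2 = 5.5.
The 3 values of 69 occupy positions 7–9 → average rank 8.
Rank 1 → value 82.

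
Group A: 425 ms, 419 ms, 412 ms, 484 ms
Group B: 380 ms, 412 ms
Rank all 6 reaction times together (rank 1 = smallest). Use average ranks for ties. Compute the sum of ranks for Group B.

Sorted (ascending): 380, 412, 412, 419, 425, 484
The 2 values of 412 occupy positions 2–3 → average rank (2+3)/2 = 2.5.
Group B values → pooled ranks: 380→1, 412→2.5
Rank sum = 1 + 2.5 = 3.5

3.5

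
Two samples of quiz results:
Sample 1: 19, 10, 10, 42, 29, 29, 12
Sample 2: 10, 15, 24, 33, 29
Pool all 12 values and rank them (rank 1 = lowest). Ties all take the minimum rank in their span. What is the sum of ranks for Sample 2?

32

Sorted (ascending): 10, 10, 10, 12, 15, 19, 24, 29, 29, 29, 33, 42
The 3 values of 10 occupy positions 1–3 → each gets rank 1.
The 3 values of 29 occupy positions 8–10 → each gets rank 8.
Sample 2 values → pooled ranks: 10→1, 15→5, 24→7, 33→11, 29→8
Rank sum = 1 + 5 + 7 + 11 + 8 = 32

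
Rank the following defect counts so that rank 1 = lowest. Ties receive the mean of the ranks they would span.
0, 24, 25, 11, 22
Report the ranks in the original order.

1, 4, 5, 2, 3

Sorted (ascending): 0, 11, 22, 24, 25
No ties — each value takes its position as its rank.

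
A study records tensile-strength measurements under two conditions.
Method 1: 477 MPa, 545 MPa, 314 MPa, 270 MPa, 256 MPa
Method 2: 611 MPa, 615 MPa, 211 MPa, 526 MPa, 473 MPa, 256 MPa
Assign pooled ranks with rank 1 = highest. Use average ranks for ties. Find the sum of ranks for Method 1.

32.5

Sorted (descending): 615, 611, 545, 526, 477, 473, 314, 270, 256, 256, 211
The 2 values of 256 occupy positions 9–10 → average rank (9+10)/2 = 9.5.
Method 1 values → pooled ranks: 477→5, 545→3, 314→7, 270→8, 256→9.5
Rank sum = 5 + 3 + 7 + 8 + 9.5 = 32.5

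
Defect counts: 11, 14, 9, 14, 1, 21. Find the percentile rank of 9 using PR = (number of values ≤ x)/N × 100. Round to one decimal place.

N = 6.
Strictly below 9: 1. Equal to 9: 1.
PR = 2/6 × 100 = 33.3

33.3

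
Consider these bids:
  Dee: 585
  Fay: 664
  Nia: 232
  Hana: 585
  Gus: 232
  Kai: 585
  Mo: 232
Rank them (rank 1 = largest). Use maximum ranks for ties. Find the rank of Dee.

Sorted (descending): 664, 585, 585, 585, 232, 232, 232
The 3 values of 585 occupy positions 2–4 → each gets rank 4.
The 3 values of 232 occupy positions 5–7 → each gets rank 7.
Dee has value 585 → rank 4.

4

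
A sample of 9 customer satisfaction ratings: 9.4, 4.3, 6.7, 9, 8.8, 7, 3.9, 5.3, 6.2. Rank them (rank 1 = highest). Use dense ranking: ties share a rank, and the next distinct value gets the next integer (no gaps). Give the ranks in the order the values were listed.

Sorted (descending): 9.4, 9, 8.8, 7, 6.7, 6.2, 5.3, 4.3, 3.9
No ties — each value takes its position as its rank.

1, 8, 5, 2, 3, 4, 9, 7, 6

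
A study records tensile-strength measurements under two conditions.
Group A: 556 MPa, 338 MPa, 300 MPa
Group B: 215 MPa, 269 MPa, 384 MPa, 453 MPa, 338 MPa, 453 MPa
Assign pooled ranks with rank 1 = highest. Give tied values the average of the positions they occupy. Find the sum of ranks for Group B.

Sorted (descending): 556, 453, 453, 384, 338, 338, 300, 269, 215
The 2 values of 453 occupy positions 2–3 → average rank (2+3)/2 = 2.5.
The 2 values of 338 occupy positions 5–6 → average rank (5+6)/2 = 5.5.
Group B values → pooled ranks: 215→9, 269→8, 384→4, 453→2.5, 338→5.5, 453→2.5
Rank sum = 9 + 8 + 4 + 2.5 + 5.5 + 2.5 = 31.5

31.5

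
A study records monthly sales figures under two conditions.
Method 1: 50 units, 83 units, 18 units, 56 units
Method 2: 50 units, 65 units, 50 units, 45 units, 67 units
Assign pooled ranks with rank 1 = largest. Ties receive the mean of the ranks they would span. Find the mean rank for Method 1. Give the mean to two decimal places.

5.00

Sorted (descending): 83, 67, 65, 56, 50, 50, 50, 45, 18
The 3 values of 50 occupy positions 5–7 → average rank 6.
Method 1 values → pooled ranks: 50→6, 83→1, 18→9, 56→4
Mean rank = (6 + 1 + 9 + 4) / 4 = 5.00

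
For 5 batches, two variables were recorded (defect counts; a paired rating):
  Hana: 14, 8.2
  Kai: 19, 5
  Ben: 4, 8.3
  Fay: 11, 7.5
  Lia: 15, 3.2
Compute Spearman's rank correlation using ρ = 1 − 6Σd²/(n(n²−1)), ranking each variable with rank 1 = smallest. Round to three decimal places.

-0.800

Ranks of variable 1: 3, 5, 1, 2, 4
Ranks of variable 2: 4, 2, 5, 3, 1
d = r₁ − r₂: -1, 3, -4, -1, 3
d²: 1, 9, 16, 1, 9; Σd² = 36
ρ = 1 − 6·36/(5·24) = 1 − 216/120 = -0.800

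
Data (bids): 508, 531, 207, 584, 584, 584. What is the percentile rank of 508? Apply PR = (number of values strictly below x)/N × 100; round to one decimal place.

N = 6.
Strictly below 508: 1. Equal to 508: 1.
PR = 1/6 × 100 = 16.7

16.7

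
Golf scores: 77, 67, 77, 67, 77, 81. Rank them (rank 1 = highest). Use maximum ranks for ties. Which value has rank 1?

81

Sorted (descending): 81, 77, 77, 77, 67, 67
The 3 values of 77 occupy positions 2–4 → each gets rank 4.
The 2 values of 67 occupy positions 5–6 → each gets rank 6.
Rank 1 → value 81.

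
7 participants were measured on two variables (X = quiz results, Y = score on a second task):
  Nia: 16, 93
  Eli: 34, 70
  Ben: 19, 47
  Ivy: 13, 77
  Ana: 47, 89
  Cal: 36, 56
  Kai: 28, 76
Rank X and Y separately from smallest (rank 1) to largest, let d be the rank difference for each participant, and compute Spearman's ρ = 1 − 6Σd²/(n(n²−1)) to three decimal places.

-0.179

Ranks of variable 1: 2, 5, 3, 1, 7, 6, 4
Ranks of variable 2: 7, 3, 1, 5, 6, 2, 4
d = r₁ − r₂: -5, 2, 2, -4, 1, 4, 0
d²: 25, 4, 4, 16, 1, 16, 0; Σd² = 66
ρ = 1 − 6·66/(7·48) = 1 − 396/336 = -0.179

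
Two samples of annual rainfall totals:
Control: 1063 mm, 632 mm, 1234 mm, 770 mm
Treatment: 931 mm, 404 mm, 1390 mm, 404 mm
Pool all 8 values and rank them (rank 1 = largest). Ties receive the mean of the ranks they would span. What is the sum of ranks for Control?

16

Sorted (descending): 1390, 1234, 1063, 931, 770, 632, 404, 404
The 2 values of 404 occupy positions 7–8 → average rank (7+8)/2 = 7.5.
Control values → pooled ranks: 1063→3, 632→6, 1234→2, 770→5
Rank sum = 3 + 6 + 2 + 5 = 16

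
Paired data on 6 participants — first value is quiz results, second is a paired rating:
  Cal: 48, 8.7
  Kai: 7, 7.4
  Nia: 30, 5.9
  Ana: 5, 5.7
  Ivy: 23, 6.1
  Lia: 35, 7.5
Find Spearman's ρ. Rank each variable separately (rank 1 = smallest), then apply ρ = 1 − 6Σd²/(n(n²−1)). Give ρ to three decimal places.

0.771

Ranks of variable 1: 6, 2, 4, 1, 3, 5
Ranks of variable 2: 6, 4, 2, 1, 3, 5
d = r₁ − r₂: 0, -2, 2, 0, 0, 0
d²: 0, 4, 4, 0, 0, 0; Σd² = 8
ρ = 1 − 6·8/(6·35) = 1 − 48/210 = 0.771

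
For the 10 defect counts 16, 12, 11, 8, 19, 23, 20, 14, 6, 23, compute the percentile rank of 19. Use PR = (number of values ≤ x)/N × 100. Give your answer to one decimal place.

70.0

N = 10.
Strictly below 19: 6. Equal to 19: 1.
PR = 7/10 × 100 = 70.0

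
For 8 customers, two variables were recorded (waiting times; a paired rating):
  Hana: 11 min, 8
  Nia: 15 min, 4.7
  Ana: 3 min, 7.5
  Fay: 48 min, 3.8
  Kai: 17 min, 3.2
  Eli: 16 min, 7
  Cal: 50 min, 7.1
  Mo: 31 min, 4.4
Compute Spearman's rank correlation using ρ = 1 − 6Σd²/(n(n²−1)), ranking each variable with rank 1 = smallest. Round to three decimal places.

-0.524

Ranks of variable 1: 2, 3, 1, 7, 5, 4, 8, 6
Ranks of variable 2: 8, 4, 7, 2, 1, 5, 6, 3
d = r₁ − r₂: -6, -1, -6, 5, 4, -1, 2, 3
d²: 36, 1, 36, 25, 16, 1, 4, 9; Σd² = 128
ρ = 1 − 6·128/(8·63) = 1 − 768/504 = -0.524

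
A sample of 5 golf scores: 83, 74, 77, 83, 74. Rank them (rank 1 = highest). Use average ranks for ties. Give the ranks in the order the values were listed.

Sorted (descending): 83, 83, 77, 74, 74
The 2 values of 83 occupy positions 1–2 → average rank (1+2)/2 = 1.5.
The 2 values of 74 occupy positions 4–5 → average rank (4+5)/2 = 4.5.

1.5, 4.5, 3, 1.5, 4.5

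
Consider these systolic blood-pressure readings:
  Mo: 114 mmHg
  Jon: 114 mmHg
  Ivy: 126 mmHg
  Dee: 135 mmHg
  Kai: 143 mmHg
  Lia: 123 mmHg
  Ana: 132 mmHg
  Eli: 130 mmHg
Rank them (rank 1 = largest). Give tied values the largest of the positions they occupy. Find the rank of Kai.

Sorted (descending): 143, 135, 132, 130, 126, 123, 114, 114
The 2 values of 114 occupy positions 7–8 → each gets rank 8.
Kai has value 143 mmHg → rank 1.

1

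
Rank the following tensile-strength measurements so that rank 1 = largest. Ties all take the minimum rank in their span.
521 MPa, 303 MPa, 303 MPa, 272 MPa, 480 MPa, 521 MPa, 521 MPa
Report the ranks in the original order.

1, 5, 5, 7, 4, 1, 1

Sorted (descending): 521, 521, 521, 480, 303, 303, 272
The 3 values of 521 occupy positions 1–3 → each gets rank 1.
The 2 values of 303 occupy positions 5–6 → each gets rank 5.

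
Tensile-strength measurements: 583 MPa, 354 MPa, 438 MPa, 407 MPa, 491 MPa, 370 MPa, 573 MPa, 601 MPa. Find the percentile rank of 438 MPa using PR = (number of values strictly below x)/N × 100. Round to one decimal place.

37.5

N = 8.
Strictly below 438: 3. Equal to 438: 1.
PR = 3/8 × 100 = 37.5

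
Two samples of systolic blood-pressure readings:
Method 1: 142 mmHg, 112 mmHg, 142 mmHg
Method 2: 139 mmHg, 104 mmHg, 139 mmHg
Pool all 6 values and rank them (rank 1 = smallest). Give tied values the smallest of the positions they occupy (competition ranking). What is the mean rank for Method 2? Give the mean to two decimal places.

Sorted (ascending): 104, 112, 139, 139, 142, 142
The 2 values of 139 occupy positions 3–4 → each gets rank 3.
The 2 values of 142 occupy positions 5–6 → each gets rank 5.
Method 2 values → pooled ranks: 139→3, 104→1, 139→3
Mean rank = (3 + 1 + 3) / 3 = 2.33

2.33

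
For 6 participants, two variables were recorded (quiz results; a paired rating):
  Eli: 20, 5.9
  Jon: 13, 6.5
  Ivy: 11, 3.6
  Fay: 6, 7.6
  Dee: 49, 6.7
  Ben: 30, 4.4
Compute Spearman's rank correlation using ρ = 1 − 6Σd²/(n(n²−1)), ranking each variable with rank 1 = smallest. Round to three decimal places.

-0.086

Ranks of variable 1: 4, 3, 2, 1, 6, 5
Ranks of variable 2: 3, 4, 1, 6, 5, 2
d = r₁ − r₂: 1, -1, 1, -5, 1, 3
d²: 1, 1, 1, 25, 1, 9; Σd² = 38
ρ = 1 − 6·38/(6·35) = 1 − 228/210 = -0.086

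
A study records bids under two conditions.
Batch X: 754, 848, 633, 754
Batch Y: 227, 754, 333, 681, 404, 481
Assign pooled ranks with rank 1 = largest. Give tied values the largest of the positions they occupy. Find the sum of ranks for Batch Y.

43

Sorted (descending): 848, 754, 754, 754, 681, 633, 481, 404, 333, 227
The 3 values of 754 occupy positions 2–4 → each gets rank 4.
Batch Y values → pooled ranks: 227→10, 754→4, 333→9, 681→5, 404→8, 481→7
Rank sum = 10 + 4 + 9 + 5 + 8 + 7 = 43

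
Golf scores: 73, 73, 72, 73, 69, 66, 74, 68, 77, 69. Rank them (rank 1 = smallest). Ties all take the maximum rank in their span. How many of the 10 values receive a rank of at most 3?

Sorted (ascending): 66, 68, 69, 69, 72, 73, 73, 73, 74, 77
The 2 values of 69 occupy positions 3–4 → each gets rank 4.
The 3 values of 73 occupy positions 6–8 → each gets rank 8.
Ranks ≤ 3: {1, 2} → 2 values.

2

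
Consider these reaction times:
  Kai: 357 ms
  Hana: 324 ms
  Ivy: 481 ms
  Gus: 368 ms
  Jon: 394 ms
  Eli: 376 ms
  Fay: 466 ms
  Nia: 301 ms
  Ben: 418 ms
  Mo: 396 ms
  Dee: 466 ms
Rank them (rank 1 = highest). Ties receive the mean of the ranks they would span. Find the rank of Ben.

Sorted (descending): 481, 466, 466, 418, 396, 394, 376, 368, 357, 324, 301
The 2 values of 466 occupy positions 2–3 → average rank (2+3)/2 = 2.5.
Ben has value 418 ms → rank 4.

4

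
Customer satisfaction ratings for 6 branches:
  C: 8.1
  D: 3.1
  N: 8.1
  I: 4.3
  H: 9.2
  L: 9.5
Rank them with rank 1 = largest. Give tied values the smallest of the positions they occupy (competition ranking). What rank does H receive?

Sorted (descending): 9.5, 9.2, 8.1, 8.1, 4.3, 3.1
The 2 values of 8.1 occupy positions 3–4 → each gets rank 3.
H has value 9.2 → rank 2.

2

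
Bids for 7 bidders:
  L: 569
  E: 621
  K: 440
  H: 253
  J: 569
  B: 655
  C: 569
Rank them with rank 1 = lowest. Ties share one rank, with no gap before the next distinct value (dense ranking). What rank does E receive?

Sorted (ascending): 253, 440, 569, 569, 569, 621, 655
The 3 values of 569 share dense rank 3.
Remaining distinct values take the next consecutive integers.
E has value 621 → rank 4.

4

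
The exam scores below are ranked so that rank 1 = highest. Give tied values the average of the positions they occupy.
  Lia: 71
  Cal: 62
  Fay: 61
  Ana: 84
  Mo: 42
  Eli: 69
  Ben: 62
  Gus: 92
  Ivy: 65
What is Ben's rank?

Sorted (descending): 92, 84, 71, 69, 65, 62, 62, 61, 42
The 2 values of 62 occupy positions 6–7 → average rank (6+7)/2 = 6.5.
Ben has value 62 → rank 6.5.

6.5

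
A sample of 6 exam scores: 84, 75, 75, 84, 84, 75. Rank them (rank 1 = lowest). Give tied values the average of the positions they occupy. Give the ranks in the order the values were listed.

5, 2, 2, 5, 5, 2

Sorted (ascending): 75, 75, 75, 84, 84, 84
The 3 values of 75 occupy positions 1–3 → average rank 2.
The 3 values of 84 occupy positions 4–6 → average rank 5.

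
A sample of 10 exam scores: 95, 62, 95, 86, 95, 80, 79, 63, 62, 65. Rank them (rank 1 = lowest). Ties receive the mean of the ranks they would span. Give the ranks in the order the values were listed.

9, 1.5, 9, 7, 9, 6, 5, 3, 1.5, 4

Sorted (ascending): 62, 62, 63, 65, 79, 80, 86, 95, 95, 95
The 2 values of 62 occupy positions 1–2 → average rank (1+2)/2 = 1.5.
The 3 values of 95 occupy positions 8–10 → average rank 9.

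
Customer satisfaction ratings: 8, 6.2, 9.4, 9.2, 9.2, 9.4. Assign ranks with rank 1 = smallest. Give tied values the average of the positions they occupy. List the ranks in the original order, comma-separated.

Sorted (ascending): 6.2, 8, 9.2, 9.2, 9.4, 9.4
The 2 values of 9.2 occupy positions 3–4 → average rank (3+4)/2 = 3.5.
The 2 values of 9.4 occupy positions 5–6 → average rank (5+6)/2 = 5.5.

2, 1, 5.5, 3.5, 3.5, 5.5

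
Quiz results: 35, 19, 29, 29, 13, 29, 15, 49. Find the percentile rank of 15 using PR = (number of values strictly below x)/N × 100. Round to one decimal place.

12.5

N = 8.
Strictly below 15: 1. Equal to 15: 1.
PR = 1/8 × 100 = 12.5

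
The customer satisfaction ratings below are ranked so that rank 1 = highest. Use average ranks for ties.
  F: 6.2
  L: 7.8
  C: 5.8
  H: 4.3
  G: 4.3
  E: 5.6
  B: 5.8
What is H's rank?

6.5

Sorted (descending): 7.8, 6.2, 5.8, 5.8, 5.6, 4.3, 4.3
The 2 values of 5.8 occupy positions 3–4 → average rank (3+4)/2 = 3.5.
The 2 values of 4.3 occupy positions 6–7 → average rank (6+7)/2 = 6.5.
H has value 4.3 → rank 6.5.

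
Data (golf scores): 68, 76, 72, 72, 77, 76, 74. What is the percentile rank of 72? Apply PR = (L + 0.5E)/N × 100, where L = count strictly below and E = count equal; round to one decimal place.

28.6

N = 7.
Strictly below 72: 1. Equal to 72: 2.
PR = (1 + 0.5·2)/7 × 100 = 28.6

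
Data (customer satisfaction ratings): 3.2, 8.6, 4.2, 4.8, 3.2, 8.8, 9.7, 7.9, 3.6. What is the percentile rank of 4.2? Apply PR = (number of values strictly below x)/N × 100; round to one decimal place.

N = 9.
Strictly below 4.2: 3. Equal to 4.2: 1.
PR = 3/9 × 100 = 33.3

33.3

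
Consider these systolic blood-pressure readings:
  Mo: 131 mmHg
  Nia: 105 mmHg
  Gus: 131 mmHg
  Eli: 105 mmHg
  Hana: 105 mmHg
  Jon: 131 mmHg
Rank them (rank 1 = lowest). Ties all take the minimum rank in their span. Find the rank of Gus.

Sorted (ascending): 105, 105, 105, 131, 131, 131
The 3 values of 105 occupy positions 1–3 → each gets rank 1.
The 3 values of 131 occupy positions 4–6 → each gets rank 4.
Gus has value 131 mmHg → rank 4.

4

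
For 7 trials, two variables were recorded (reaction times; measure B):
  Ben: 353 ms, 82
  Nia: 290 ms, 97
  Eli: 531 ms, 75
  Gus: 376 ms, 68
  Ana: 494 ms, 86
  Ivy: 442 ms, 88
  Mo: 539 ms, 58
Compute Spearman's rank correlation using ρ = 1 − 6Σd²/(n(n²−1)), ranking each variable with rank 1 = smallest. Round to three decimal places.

Ranks of variable 1: 2, 1, 6, 3, 5, 4, 7
Ranks of variable 2: 4, 7, 3, 2, 5, 6, 1
d = r₁ − r₂: -2, -6, 3, 1, 0, -2, 6
d²: 4, 36, 9, 1, 0, 4, 36; Σd² = 90
ρ = 1 − 6·90/(7·48) = 1 − 540/336 = -0.607

-0.607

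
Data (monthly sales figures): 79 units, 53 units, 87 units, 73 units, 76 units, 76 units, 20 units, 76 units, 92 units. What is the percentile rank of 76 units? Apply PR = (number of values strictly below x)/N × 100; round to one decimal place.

N = 9.
Strictly below 76: 3. Equal to 76: 3.
PR = 3/9 × 100 = 33.3

33.3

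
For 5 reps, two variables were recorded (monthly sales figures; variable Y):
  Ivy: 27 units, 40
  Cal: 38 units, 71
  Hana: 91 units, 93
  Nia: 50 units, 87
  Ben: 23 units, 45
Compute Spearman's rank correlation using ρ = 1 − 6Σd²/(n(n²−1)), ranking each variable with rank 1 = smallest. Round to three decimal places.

Ranks of variable 1: 2, 3, 5, 4, 1
Ranks of variable 2: 1, 3, 5, 4, 2
d = r₁ − r₂: 1, 0, 0, 0, -1
d²: 1, 0, 0, 0, 1; Σd² = 2
ρ = 1 − 6·2/(5·24) = 1 − 12/120 = 0.900

0.900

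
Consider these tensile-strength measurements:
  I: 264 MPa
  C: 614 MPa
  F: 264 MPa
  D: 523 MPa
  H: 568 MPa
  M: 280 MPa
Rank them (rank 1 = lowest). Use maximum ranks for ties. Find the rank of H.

Sorted (ascending): 264, 264, 280, 523, 568, 614
The 2 values of 264 occupy positions 1–2 → each gets rank 2.
H has value 568 MPa → rank 5.

5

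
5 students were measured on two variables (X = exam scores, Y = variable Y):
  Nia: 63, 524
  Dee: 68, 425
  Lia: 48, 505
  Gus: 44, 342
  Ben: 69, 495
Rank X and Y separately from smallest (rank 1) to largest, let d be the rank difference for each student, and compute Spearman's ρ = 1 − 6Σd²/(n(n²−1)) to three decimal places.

Ranks of variable 1: 3, 4, 2, 1, 5
Ranks of variable 2: 5, 2, 4, 1, 3
d = r₁ − r₂: -2, 2, -2, 0, 2
d²: 4, 4, 4, 0, 4; Σd² = 16
ρ = 1 − 6·16/(5·24) = 1 − 96/120 = 0.200

0.200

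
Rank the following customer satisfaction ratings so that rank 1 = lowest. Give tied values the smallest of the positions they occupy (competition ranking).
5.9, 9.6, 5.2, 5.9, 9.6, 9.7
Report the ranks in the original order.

Sorted (ascending): 5.2, 5.9, 5.9, 9.6, 9.6, 9.7
The 2 values of 5.9 occupy positions 2–3 → each gets rank 2.
The 2 values of 9.6 occupy positions 4–5 → each gets rank 4.

2, 4, 1, 2, 4, 6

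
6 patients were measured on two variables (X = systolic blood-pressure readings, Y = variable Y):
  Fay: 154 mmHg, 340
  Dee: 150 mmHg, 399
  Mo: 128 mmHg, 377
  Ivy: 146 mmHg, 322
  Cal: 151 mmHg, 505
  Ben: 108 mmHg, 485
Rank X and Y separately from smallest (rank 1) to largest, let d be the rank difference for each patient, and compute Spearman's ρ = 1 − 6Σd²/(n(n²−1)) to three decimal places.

Ranks of variable 1: 6, 4, 2, 3, 5, 1
Ranks of variable 2: 2, 4, 3, 1, 6, 5
d = r₁ − r₂: 4, 0, -1, 2, -1, -4
d²: 16, 0, 1, 4, 1, 16; Σd² = 38
ρ = 1 − 6·38/(6·35) = 1 − 228/210 = -0.086

-0.086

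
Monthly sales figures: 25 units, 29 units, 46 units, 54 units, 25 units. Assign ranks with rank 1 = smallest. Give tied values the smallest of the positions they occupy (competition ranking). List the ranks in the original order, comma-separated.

Sorted (ascending): 25, 25, 29, 46, 54
The 2 values of 25 occupy positions 1–2 → each gets rank 1.

1, 3, 4, 5, 1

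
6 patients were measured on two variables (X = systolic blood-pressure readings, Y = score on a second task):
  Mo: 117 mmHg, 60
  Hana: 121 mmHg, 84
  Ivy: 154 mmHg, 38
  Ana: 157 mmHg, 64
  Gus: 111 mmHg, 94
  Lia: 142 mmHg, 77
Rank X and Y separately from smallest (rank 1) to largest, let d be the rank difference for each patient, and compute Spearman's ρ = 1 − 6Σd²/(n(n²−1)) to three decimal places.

Ranks of variable 1: 2, 3, 5, 6, 1, 4
Ranks of variable 2: 2, 5, 1, 3, 6, 4
d = r₁ − r₂: 0, -2, 4, 3, -5, 0
d²: 0, 4, 16, 9, 25, 0; Σd² = 54
ρ = 1 − 6·54/(6·35) = 1 − 324/210 = -0.543

-0.543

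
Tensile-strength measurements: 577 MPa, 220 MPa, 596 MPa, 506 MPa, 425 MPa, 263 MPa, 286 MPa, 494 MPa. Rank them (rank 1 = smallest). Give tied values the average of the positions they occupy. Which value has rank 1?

220

Sorted (ascending): 220, 263, 286, 425, 494, 506, 577, 596
No ties — each value takes its position as its rank.
Rank 1 → value 220.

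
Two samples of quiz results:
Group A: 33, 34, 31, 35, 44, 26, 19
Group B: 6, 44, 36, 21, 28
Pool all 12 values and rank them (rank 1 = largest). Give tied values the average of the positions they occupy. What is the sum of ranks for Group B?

Sorted (descending): 44, 44, 36, 35, 34, 33, 31, 28, 26, 21, 19, 6
The 2 values of 44 occupy positions 1–2 → average rank (1+2)/2 = 1.5.
Group B values → pooled ranks: 6→12, 44→1.5, 36→3, 21→10, 28→8
Rank sum = 12 + 1.5 + 3 + 10 + 8 = 34.5

34.5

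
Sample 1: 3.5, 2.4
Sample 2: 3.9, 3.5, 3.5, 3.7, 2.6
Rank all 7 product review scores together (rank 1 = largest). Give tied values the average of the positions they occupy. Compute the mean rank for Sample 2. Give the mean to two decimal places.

3.40

Sorted (descending): 3.9, 3.7, 3.5, 3.5, 3.5, 2.6, 2.4
The 3 values of 3.5 occupy positions 3–5 → average rank 4.
Sample 2 values → pooled ranks: 3.9→1, 3.5→4, 3.5→4, 3.7→2, 2.6→6
Mean rank = (1 + 4 + 4 + 2 + 6) / 5 = 3.40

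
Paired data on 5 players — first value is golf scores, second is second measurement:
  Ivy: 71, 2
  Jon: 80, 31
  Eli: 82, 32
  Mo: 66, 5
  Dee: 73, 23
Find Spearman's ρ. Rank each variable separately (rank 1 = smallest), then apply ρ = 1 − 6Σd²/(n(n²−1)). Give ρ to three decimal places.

0.900

Ranks of variable 1: 2, 4, 5, 1, 3
Ranks of variable 2: 1, 4, 5, 2, 3
d = r₁ − r₂: 1, 0, 0, -1, 0
d²: 1, 0, 0, 1, 0; Σd² = 2
ρ = 1 − 6·2/(5·24) = 1 − 12/120 = 0.900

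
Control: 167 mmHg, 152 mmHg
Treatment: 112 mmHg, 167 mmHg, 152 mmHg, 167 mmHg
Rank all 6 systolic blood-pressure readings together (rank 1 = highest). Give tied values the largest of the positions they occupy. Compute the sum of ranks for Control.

Sorted (descending): 167, 167, 167, 152, 152, 112
The 3 values of 167 occupy positions 1–3 → each gets rank 3.
The 2 values of 152 occupy positions 4–5 → each gets rank 5.
Control values → pooled ranks: 167→3, 152→5
Rank sum = 3 + 5 = 8

8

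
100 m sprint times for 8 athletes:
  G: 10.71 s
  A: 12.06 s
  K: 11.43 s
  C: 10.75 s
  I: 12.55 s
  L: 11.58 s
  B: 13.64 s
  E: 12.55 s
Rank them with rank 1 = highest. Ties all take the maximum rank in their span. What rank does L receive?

Sorted (descending): 13.64, 12.55, 12.55, 12.06, 11.58, 11.43, 10.75, 10.71
The 2 values of 12.55 occupy positions 2–3 → each gets rank 3.
L has value 11.58 s → rank 5.

5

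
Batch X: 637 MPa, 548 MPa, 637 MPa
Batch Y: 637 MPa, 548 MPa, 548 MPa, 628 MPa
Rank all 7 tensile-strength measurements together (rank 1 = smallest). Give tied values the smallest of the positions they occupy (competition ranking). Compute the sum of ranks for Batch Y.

11

Sorted (ascending): 548, 548, 548, 628, 637, 637, 637
The 3 values of 548 occupy positions 1–3 → each gets rank 1.
The 3 values of 637 occupy positions 5–7 → each gets rank 5.
Batch Y values → pooled ranks: 637→5, 548→1, 548→1, 628→4
Rank sum = 5 + 1 + 1 + 4 = 11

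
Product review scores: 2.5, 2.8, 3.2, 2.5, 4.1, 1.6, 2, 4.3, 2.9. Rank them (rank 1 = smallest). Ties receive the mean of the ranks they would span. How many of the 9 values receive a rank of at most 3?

2

Sorted (ascending): 1.6, 2, 2.5, 2.5, 2.8, 2.9, 3.2, 4.1, 4.3
The 2 values of 2.5 occupy positions 3–4 → average rank (3+4)/2 = 3.5.
Ranks ≤ 3: {1, 2} → 2 values.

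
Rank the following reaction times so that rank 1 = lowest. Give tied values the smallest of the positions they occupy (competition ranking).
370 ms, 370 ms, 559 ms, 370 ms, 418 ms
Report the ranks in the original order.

1, 1, 5, 1, 4

Sorted (ascending): 370, 370, 370, 418, 559
The 3 values of 370 occupy positions 1–3 → each gets rank 1.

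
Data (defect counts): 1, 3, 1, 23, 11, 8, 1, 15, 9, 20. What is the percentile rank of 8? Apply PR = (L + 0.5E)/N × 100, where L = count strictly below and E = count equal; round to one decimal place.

45.0

N = 10.
Strictly below 8: 4. Equal to 8: 1.
PR = (4 + 0.5·1)/10 × 100 = 45.0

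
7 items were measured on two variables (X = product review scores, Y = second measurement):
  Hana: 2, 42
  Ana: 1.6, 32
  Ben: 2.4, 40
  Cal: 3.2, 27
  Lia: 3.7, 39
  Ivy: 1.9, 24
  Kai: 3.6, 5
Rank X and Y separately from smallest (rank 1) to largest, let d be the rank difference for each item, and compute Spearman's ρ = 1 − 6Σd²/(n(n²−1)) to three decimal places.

-0.107

Ranks of variable 1: 3, 1, 4, 5, 7, 2, 6
Ranks of variable 2: 7, 4, 6, 3, 5, 2, 1
d = r₁ − r₂: -4, -3, -2, 2, 2, 0, 5
d²: 16, 9, 4, 4, 4, 0, 25; Σd² = 62
ρ = 1 − 6·62/(7·48) = 1 − 372/336 = -0.107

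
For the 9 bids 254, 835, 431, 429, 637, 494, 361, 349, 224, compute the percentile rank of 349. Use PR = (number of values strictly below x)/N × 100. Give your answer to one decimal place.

22.2

N = 9.
Strictly below 349: 2. Equal to 349: 1.
PR = 2/9 × 100 = 22.2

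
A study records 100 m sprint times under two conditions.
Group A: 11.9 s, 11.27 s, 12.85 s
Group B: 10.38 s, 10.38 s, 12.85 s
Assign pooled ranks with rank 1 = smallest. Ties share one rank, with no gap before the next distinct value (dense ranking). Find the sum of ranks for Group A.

Sorted (ascending): 10.38, 10.38, 11.27, 11.9, 12.85, 12.85
The 2 values of 10.38 share dense rank 1.
The 2 values of 12.85 share dense rank 4.
Remaining distinct values take the next consecutive integers.
Group A values → pooled ranks: 11.9→3, 11.27→2, 12.85→4
Rank sum = 3 + 2 + 4 = 9

9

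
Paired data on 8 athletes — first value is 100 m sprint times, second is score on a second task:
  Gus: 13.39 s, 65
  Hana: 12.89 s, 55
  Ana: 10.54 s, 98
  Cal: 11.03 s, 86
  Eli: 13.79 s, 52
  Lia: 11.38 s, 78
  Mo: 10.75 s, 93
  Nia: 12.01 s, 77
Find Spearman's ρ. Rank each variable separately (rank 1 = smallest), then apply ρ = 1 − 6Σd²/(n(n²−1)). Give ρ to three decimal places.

-0.976

Ranks of variable 1: 7, 6, 1, 3, 8, 4, 2, 5
Ranks of variable 2: 3, 2, 8, 6, 1, 5, 7, 4
d = r₁ − r₂: 4, 4, -7, -3, 7, -1, -5, 1
d²: 16, 16, 49, 9, 49, 1, 25, 1; Σd² = 166
ρ = 1 − 6·166/(8·63) = 1 − 996/504 = -0.976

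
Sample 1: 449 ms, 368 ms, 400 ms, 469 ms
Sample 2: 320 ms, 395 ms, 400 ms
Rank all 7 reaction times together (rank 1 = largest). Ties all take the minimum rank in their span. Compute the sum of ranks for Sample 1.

Sorted (descending): 469, 449, 400, 400, 395, 368, 320
The 2 values of 400 occupy positions 3–4 → each gets rank 3.
Sample 1 values → pooled ranks: 449→2, 368→6, 400→3, 469→1
Rank sum = 2 + 6 + 3 + 1 = 12

12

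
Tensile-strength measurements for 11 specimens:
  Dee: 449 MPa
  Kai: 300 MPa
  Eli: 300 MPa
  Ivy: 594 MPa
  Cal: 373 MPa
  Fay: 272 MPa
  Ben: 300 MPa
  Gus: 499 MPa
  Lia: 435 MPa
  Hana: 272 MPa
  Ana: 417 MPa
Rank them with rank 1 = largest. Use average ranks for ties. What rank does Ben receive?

Sorted (descending): 594, 499, 449, 435, 417, 373, 300, 300, 300, 272, 272
The 3 values of 300 occupy positions 7–9 → average rank 8.
The 2 values of 272 occupy positions 10–11 → average rank (10+11)/2 = 10.5.
Ben has value 300 MPa → rank 8.

8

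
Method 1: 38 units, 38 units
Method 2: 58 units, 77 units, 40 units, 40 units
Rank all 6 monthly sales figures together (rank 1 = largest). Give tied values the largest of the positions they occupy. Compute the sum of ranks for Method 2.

11

Sorted (descending): 77, 58, 40, 40, 38, 38
The 2 values of 40 occupy positions 3–4 → each gets rank 4.
The 2 values of 38 occupy positions 5–6 → each gets rank 6.
Method 2 values → pooled ranks: 58→2, 77→1, 40→4, 40→4
Rank sum = 2 + 1 + 4 + 4 = 11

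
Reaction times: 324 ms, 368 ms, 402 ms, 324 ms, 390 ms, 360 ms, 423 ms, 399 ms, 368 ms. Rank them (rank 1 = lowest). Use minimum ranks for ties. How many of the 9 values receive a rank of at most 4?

Sorted (ascending): 324, 324, 360, 368, 368, 390, 399, 402, 423
The 2 values of 324 occupy positions 1–2 → each gets rank 1.
The 2 values of 368 occupy positions 4–5 → each gets rank 4.
Ranks ≤ 4: {1, 1, 3, 4, 4} → 5 values.

5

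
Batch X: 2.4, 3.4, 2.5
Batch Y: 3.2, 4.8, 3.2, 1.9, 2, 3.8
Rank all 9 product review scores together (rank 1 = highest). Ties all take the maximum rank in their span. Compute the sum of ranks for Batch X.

16

Sorted (descending): 4.8, 3.8, 3.4, 3.2, 3.2, 2.5, 2.4, 2, 1.9
The 2 values of 3.2 occupy positions 4–5 → each gets rank 5.
Batch X values → pooled ranks: 2.4→7, 3.4→3, 2.5→6
Rank sum = 7 + 3 + 6 = 16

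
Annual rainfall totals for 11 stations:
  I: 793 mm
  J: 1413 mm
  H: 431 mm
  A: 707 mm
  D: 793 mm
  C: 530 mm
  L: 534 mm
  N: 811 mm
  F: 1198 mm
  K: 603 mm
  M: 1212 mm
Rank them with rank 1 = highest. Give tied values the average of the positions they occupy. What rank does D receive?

5.5

Sorted (descending): 1413, 1212, 1198, 811, 793, 793, 707, 603, 534, 530, 431
The 2 values of 793 occupy positions 5–6 → average rank (5+6)/2 = 5.5.
D has value 793 mm → rank 5.5.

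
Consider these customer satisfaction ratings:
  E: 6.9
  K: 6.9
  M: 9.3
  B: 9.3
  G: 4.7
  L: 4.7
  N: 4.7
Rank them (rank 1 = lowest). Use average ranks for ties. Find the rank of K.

4.5

Sorted (ascending): 4.7, 4.7, 4.7, 6.9, 6.9, 9.3, 9.3
The 3 values of 4.7 occupy positions 1–3 → average rank 2.
The 2 values of 6.9 occupy positions 4–5 → average rank (4+5)/2 = 4.5.
The 2 values of 9.3 occupy positions 6–7 → average rank (6+7)/2 = 6.5.
K has value 6.9 → rank 4.5.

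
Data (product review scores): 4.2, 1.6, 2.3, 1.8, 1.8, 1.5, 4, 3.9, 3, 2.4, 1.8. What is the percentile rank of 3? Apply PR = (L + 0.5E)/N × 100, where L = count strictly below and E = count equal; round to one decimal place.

68.2

N = 11.
Strictly below 3: 7. Equal to 3: 1.
PR = (7 + 0.5·1)/11 × 100 = 68.2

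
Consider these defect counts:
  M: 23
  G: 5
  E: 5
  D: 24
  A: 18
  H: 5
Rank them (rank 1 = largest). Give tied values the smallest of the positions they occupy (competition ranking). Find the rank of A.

Sorted (descending): 24, 23, 18, 5, 5, 5
The 3 values of 5 occupy positions 4–6 → each gets rank 4.
A has value 18 → rank 3.

3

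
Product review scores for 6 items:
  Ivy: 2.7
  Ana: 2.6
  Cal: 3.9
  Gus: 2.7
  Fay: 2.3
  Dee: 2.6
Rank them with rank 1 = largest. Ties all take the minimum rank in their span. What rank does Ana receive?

Sorted (descending): 3.9, 2.7, 2.7, 2.6, 2.6, 2.3
The 2 values of 2.7 occupy positions 2–3 → each gets rank 2.
The 2 values of 2.6 occupy positions 4–5 → each gets rank 4.
Ana has value 2.6 → rank 4.

4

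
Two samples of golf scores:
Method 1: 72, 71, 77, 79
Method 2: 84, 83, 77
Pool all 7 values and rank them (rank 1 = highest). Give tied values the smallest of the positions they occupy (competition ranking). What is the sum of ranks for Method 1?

Sorted (descending): 84, 83, 79, 77, 77, 72, 71
The 2 values of 77 occupy positions 4–5 → each gets rank 4.
Method 1 values → pooled ranks: 72→6, 71→7, 77→4, 79→3
Rank sum = 6 + 7 + 4 + 3 = 20

20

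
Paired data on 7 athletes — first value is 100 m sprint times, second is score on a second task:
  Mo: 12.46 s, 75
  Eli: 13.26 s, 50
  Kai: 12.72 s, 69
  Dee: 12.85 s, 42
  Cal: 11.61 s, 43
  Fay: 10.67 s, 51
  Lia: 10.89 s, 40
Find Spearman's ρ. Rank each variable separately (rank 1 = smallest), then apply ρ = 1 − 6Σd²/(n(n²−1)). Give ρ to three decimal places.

Ranks of variable 1: 4, 7, 5, 6, 3, 1, 2
Ranks of variable 2: 7, 4, 6, 2, 3, 5, 1
d = r₁ − r₂: -3, 3, -1, 4, 0, -4, 1
d²: 9, 9, 1, 16, 0, 16, 1; Σd² = 52
ρ = 1 − 6·52/(7·48) = 1 − 312/336 = 0.071

0.071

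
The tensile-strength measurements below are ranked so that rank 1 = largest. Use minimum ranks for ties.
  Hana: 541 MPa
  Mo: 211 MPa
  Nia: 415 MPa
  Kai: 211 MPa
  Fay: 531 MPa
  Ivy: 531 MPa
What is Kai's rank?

Sorted (descending): 541, 531, 531, 415, 211, 211
The 2 values of 531 occupy positions 2–3 → each gets rank 2.
The 2 values of 211 occupy positions 5–6 → each gets rank 5.
Kai has value 211 MPa → rank 5.

5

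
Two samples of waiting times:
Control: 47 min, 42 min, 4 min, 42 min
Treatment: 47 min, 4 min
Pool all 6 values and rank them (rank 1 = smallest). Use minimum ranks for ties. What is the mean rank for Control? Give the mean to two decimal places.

3.00

Sorted (ascending): 4, 4, 42, 42, 47, 47
The 2 values of 4 occupy positions 1–2 → each gets rank 1.
The 2 values of 42 occupy positions 3–4 → each gets rank 3.
The 2 values of 47 occupy positions 5–6 → each gets rank 5.
Control values → pooled ranks: 47→5, 42→3, 4→1, 42→3
Mean rank = (5 + 3 + 1 + 3) / 4 = 3.00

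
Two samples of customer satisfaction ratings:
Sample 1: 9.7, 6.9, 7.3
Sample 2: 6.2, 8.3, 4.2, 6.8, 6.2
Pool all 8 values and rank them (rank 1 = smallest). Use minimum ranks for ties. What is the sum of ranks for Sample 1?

19

Sorted (ascending): 4.2, 6.2, 6.2, 6.8, 6.9, 7.3, 8.3, 9.7
The 2 values of 6.2 occupy positions 2–3 → each gets rank 2.
Sample 1 values → pooled ranks: 9.7→8, 6.9→5, 7.3→6
Rank sum = 8 + 5 + 6 = 19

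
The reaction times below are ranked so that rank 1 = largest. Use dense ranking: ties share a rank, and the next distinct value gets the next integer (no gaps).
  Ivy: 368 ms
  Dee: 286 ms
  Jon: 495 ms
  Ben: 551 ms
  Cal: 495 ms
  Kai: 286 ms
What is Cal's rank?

Sorted (descending): 551, 495, 495, 368, 286, 286
The 2 values of 495 share dense rank 2.
The 2 values of 286 share dense rank 4.
Remaining distinct values take the next consecutive integers.
Cal has value 495 ms → rank 2.

2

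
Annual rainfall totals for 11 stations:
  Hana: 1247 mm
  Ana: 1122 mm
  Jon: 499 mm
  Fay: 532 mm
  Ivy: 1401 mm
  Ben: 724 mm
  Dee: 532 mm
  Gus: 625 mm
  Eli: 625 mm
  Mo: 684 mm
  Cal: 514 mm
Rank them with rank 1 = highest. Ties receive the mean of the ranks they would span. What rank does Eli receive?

Sorted (descending): 1401, 1247, 1122, 724, 684, 625, 625, 532, 532, 514, 499
The 2 values of 625 occupy positions 6–7 → average rank (6+7)/2 = 6.5.
The 2 values of 532 occupy positions 8–9 → average rank (8+9)/2 = 8.5.
Eli has value 625 mm → rank 6.5.

6.5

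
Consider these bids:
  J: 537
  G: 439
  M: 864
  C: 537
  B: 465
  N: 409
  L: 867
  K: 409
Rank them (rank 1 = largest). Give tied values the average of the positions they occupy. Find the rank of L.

1

Sorted (descending): 867, 864, 537, 537, 465, 439, 409, 409
The 2 values of 537 occupy positions 3–4 → average rank (3+4)/2 = 3.5.
The 2 values of 409 occupy positions 7–8 → average rank (7+8)/2 = 7.5.
L has value 867 → rank 1.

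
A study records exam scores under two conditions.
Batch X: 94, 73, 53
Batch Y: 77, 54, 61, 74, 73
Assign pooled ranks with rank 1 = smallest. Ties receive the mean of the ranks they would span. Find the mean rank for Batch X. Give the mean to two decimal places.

4.50

Sorted (ascending): 53, 54, 61, 73, 73, 74, 77, 94
The 2 values of 73 occupy positions 4–5 → average rank (4+5)/2 = 4.5.
Batch X values → pooled ranks: 94→8, 73→4.5, 53→1
Mean rank = (8 + 4.5 + 1) / 3 = 4.50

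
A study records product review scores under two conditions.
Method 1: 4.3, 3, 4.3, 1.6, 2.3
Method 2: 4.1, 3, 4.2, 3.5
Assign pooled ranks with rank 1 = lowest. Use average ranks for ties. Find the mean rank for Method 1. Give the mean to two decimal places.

Sorted (ascending): 1.6, 2.3, 3, 3, 3.5, 4.1, 4.2, 4.3, 4.3
The 2 values of 3 occupy positions 3–4 → average rank (3+4)/2 = 3.5.
The 2 values of 4.3 occupy positions 8–9 → average rank (8+9)/2 = 8.5.
Method 1 values → pooled ranks: 4.3→8.5, 3→3.5, 4.3→8.5, 1.6→1, 2.3→2
Mean rank = (8.5 + 3.5 + 8.5 + 1 + 2) / 5 = 4.70

4.70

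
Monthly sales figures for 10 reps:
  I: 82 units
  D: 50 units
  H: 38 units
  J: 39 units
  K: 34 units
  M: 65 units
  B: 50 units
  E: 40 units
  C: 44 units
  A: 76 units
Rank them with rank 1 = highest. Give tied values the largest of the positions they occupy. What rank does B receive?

5

Sorted (descending): 82, 76, 65, 50, 50, 44, 40, 39, 38, 34
The 2 values of 50 occupy positions 4–5 → each gets rank 5.
B has value 50 units → rank 5.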